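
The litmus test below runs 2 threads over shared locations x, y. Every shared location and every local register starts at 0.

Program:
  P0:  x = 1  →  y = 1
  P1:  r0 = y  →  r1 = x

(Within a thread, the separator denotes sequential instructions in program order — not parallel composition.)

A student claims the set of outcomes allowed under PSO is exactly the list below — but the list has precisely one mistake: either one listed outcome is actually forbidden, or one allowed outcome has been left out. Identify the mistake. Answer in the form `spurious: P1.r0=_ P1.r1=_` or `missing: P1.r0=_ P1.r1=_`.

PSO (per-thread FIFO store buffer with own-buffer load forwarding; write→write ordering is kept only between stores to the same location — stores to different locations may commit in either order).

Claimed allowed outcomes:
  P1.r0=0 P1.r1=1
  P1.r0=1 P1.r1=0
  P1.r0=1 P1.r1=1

missing: P1.r0=0 P1.r1=0

outcome vector order: (P1.r0,P1.r1)
PSO: 4 outcomes — {0/0 0/1 1/0 1/1}
PSO∖claimed = {0/0}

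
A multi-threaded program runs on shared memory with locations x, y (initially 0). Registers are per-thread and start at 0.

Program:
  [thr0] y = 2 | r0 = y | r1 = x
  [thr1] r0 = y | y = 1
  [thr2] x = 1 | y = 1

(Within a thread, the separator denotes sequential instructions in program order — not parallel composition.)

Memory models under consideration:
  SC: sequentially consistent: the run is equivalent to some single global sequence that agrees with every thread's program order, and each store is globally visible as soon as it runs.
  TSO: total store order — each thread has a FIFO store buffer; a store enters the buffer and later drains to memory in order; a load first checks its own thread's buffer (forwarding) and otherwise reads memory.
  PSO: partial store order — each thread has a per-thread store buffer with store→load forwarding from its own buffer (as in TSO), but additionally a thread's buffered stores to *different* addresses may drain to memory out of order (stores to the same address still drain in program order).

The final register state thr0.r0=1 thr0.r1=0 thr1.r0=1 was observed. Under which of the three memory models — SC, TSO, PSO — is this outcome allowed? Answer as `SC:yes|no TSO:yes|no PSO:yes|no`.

SC:no TSO:no PSO:yes

outcome vector order: (thr0.r0,thr0.r1,thr1.r0)
under SC → 1/0/0, 1/0/2, 1/1/0, 1/1/1, 1/1/2, 2/0/0, 2/0/1, 2/0/2, 2/1/0, 2/1/1, 2/1/2
under TSO → 1/0/0, 1/0/2, 1/1/0, 1/1/1, 1/1/2, 2/0/0, 2/0/1, 2/0/2, 2/1/0, 2/1/1, 2/1/2
under PSO → 1/0/0, 1/0/1, 1/0/2, 1/1/0, 1/1/1, 1/1/2, 2/0/0, 2/0/1, 2/0/2, 2/1/0, 2/1/1, 2/1/2
target 1/0/1 ∈ {PSO}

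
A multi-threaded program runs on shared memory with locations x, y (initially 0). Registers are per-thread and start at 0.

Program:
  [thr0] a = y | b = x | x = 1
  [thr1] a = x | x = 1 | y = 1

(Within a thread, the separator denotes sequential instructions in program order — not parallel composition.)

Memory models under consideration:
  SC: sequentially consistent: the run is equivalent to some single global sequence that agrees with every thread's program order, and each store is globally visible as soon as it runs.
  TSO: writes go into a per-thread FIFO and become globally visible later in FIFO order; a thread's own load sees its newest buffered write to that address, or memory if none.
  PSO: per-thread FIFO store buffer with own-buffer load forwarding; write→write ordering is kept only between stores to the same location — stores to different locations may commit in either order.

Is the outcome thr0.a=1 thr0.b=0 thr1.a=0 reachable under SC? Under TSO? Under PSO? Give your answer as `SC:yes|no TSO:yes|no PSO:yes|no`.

SC:no TSO:no PSO:yes

outcome vector order: (thr0.a,thr0.b,thr1.a)
[SC] allowed = {000, 001, 010, 110}
[TSO] allowed = {000, 001, 010, 110}
[PSO] allowed = {000, 001, 010, 100, 110}
target 100 ∈ {PSO}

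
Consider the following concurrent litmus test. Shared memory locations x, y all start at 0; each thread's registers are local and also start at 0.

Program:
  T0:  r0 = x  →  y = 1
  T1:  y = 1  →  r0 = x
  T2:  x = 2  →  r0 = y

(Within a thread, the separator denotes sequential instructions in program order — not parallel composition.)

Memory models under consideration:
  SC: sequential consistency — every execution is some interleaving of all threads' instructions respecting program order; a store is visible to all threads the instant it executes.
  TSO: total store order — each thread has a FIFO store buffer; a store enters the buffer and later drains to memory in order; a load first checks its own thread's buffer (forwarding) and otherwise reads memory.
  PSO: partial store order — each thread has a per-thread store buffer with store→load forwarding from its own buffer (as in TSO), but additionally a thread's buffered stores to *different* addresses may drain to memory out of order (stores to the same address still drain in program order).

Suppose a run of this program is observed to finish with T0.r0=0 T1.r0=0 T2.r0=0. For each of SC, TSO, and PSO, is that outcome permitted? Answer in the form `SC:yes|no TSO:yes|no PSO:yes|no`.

outcome vector order: (T0.r0,T1.r0,T2.r0)
[SC] allowed = {(0,0,1) (0,2,0) (0,2,1) (2,0,1) (2,2,0) (2,2,1)}
[TSO] allowed = {(0,0,0) (0,0,1) (0,2,0) (0,2,1) (2,0,0) (2,0,1) (2,2,0) (2,2,1)}
[PSO] allowed = {(0,0,0) (0,0,1) (0,2,0) (0,2,1) (2,0,0) (2,0,1) (2,2,0) (2,2,1)}
target (0,0,0) ∈ {TSO,PSO}

SC:no TSO:yes PSO:yes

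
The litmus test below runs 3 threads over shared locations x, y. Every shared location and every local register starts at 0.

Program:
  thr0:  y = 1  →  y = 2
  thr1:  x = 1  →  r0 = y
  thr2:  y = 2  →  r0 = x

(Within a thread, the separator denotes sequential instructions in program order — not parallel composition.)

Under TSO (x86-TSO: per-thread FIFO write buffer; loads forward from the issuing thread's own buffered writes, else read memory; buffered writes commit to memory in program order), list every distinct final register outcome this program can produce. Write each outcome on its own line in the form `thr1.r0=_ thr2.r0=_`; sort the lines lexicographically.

thr1.r0=0 thr2.r0=0
thr1.r0=0 thr2.r0=1
thr1.r0=1 thr2.r0=0
thr1.r0=1 thr2.r0=1
thr1.r0=2 thr2.r0=0
thr1.r0=2 thr2.r0=1

outcome vector order: (thr1.r0,thr2.r0)
|TSO outcomes| = 6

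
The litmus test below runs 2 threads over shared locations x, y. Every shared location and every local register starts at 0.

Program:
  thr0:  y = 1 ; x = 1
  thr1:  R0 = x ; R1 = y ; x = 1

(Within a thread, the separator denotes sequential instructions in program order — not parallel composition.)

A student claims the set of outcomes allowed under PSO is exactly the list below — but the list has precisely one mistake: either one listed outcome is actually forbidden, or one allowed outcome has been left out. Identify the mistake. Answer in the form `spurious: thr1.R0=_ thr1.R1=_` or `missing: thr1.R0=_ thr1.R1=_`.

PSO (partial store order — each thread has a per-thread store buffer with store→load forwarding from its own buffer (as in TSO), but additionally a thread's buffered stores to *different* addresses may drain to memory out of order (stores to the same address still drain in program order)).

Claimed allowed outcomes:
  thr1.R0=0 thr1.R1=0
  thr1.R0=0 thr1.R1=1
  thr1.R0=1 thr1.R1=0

outcome vector order: (thr1.R0,thr1.R1)
PSO: 4 outcomes — {00; 01; 10; 11}
PSO∖claimed = {11}

missing: thr1.R0=1 thr1.R1=1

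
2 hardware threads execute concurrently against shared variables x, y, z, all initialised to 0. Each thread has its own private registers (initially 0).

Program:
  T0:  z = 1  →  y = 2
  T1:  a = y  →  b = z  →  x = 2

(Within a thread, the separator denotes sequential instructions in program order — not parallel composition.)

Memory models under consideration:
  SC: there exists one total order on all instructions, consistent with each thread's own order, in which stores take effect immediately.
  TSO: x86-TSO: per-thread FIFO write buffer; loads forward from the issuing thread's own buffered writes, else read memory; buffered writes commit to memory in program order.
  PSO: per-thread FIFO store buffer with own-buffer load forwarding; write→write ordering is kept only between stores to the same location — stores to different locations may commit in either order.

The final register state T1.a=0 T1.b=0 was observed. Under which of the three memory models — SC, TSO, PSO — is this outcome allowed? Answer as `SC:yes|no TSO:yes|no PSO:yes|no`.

SC:yes TSO:yes PSO:yes

outcome vector order: (T1.a,T1.b)
[SC] allowed = {0/0 0/1 2/1}
[TSO] allowed = {0/0 0/1 2/1}
[PSO] allowed = {0/0 0/1 2/0 2/1}
target 0/0 ∈ {SC,TSO,PSO}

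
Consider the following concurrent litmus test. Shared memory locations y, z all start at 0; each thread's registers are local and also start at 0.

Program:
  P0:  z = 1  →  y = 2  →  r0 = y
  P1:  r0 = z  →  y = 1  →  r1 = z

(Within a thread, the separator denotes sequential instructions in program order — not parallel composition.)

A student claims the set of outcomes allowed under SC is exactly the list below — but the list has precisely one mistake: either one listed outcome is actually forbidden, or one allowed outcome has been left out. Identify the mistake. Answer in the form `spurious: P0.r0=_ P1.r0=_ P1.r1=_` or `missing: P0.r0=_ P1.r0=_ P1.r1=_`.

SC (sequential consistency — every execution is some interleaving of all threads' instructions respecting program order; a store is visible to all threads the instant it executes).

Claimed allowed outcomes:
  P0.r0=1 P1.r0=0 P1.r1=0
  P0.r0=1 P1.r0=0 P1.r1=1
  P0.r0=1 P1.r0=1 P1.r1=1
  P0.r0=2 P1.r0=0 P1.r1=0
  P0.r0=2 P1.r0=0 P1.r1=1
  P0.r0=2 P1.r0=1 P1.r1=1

outcome vector order: (P0.r0,P1.r0,P1.r1)
SC (5): 1/0/1 1/1/1 2/0/0 2/0/1 2/1/1
claimed∖SC = {1/0/0}

spurious: P0.r0=1 P1.r0=0 P1.r1=0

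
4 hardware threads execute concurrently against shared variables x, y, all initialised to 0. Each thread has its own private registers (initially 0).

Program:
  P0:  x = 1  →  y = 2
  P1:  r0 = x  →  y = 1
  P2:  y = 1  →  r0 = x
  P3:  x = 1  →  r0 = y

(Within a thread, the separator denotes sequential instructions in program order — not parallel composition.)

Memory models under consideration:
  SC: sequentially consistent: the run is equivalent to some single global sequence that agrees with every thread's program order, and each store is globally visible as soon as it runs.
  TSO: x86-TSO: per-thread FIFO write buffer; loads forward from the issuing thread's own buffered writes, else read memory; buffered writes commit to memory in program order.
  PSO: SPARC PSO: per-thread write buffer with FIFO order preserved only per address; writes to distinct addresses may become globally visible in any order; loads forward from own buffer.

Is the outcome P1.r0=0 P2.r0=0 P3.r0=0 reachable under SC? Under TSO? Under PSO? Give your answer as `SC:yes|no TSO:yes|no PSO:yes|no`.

SC:no TSO:yes PSO:yes

outcome vector order: (P1.r0,P2.r0,P3.r0)
[SC] allowed = {0/0/1; 0/0/2; 0/1/0; 0/1/1; 0/1/2; 1/0/1; 1/0/2; 1/1/0; 1/1/1; 1/1/2}
[TSO] allowed = {0/0/0; 0/0/1; 0/0/2; 0/1/0; 0/1/1; 0/1/2; 1/0/0; 1/0/1; 1/0/2; 1/1/0; 1/1/1; 1/1/2}
[PSO] allowed = {0/0/0; 0/0/1; 0/0/2; 0/1/0; 0/1/1; 0/1/2; 1/0/0; 1/0/1; 1/0/2; 1/1/0; 1/1/1; 1/1/2}
target 0/0/0 ∈ {TSO,PSO}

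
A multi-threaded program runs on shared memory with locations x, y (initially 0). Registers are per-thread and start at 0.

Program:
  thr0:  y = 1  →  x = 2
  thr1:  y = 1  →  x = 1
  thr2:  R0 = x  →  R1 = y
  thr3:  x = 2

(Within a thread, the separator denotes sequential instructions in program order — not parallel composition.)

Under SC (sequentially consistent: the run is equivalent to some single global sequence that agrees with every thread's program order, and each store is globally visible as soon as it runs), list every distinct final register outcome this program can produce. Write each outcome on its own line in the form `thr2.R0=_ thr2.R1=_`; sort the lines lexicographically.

thr2.R0=0 thr2.R1=0
thr2.R0=0 thr2.R1=1
thr2.R0=1 thr2.R1=1
thr2.R0=2 thr2.R1=0
thr2.R0=2 thr2.R1=1

outcome vector order: (thr2.R0,thr2.R1)
|SC outcomes| = 5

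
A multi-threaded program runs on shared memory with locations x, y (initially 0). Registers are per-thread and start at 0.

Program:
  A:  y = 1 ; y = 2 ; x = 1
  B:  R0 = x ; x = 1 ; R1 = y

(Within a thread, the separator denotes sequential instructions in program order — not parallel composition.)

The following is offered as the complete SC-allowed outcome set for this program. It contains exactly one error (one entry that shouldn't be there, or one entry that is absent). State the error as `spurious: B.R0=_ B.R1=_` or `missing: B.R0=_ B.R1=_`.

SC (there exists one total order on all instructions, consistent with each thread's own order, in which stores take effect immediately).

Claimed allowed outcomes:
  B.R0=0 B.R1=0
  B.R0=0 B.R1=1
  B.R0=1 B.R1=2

outcome vector order: (B.R0,B.R1)
SC: 4 outcomes — {0/0, 0/1, 0/2, 1/2}
SC∖claimed = {0/2}

missing: B.R0=0 B.R1=2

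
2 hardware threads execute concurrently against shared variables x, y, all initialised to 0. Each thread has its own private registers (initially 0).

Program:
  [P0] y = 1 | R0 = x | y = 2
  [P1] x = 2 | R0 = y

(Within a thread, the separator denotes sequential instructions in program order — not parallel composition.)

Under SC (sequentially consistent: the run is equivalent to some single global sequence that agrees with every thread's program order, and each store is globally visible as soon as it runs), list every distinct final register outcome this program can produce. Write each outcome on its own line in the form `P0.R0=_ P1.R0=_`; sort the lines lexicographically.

outcome vector order: (P0.R0,P1.R0)
|SC outcomes| = 5

P0.R0=0 P1.R0=1
P0.R0=0 P1.R0=2
P0.R0=2 P1.R0=0
P0.R0=2 P1.R0=1
P0.R0=2 P1.R0=2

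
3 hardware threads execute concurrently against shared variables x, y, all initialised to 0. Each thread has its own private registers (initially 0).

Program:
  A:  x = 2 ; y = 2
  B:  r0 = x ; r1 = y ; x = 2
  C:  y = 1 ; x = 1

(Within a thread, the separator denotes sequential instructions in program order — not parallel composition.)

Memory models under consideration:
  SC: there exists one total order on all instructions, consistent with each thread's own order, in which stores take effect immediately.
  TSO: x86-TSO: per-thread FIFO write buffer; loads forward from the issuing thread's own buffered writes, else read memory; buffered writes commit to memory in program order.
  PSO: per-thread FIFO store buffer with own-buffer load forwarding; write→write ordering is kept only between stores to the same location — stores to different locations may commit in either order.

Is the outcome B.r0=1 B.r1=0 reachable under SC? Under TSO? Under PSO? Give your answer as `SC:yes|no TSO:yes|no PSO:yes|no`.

SC:no TSO:no PSO:yes

outcome vector order: (B.r0,B.r1)
SC (8): (0,0), (0,1), (0,2), (1,1), (1,2), (2,0), (2,1), (2,2)
TSO (8): (0,0), (0,1), (0,2), (1,1), (1,2), (2,0), (2,1), (2,2)
PSO (9): (0,0), (0,1), (0,2), (1,0), (1,1), (1,2), (2,0), (2,1), (2,2)
target (1,0) ∈ {PSO}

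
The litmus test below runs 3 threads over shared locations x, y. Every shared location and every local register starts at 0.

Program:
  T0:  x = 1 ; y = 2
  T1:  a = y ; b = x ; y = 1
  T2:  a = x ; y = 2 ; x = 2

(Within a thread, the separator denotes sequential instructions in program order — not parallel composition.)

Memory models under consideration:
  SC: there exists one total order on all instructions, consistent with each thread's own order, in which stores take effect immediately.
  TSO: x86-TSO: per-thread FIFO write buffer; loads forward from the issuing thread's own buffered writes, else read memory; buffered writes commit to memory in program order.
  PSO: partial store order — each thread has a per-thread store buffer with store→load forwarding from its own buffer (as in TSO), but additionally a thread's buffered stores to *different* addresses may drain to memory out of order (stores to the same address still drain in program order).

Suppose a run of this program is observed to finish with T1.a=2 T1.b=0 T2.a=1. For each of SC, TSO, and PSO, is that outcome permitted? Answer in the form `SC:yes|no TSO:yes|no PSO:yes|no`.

outcome vector order: (T1.a,T1.b,T2.a)
[SC] allowed = {0/0/0 0/0/1 0/1/0 0/1/1 0/2/0 0/2/1 2/0/0 2/1/0 2/1/1 2/2/0 2/2/1}
[TSO] allowed = {0/0/0 0/0/1 0/1/0 0/1/1 0/2/0 0/2/1 2/0/0 2/1/0 2/1/1 2/2/0 2/2/1}
[PSO] allowed = {0/0/0 0/0/1 0/1/0 0/1/1 0/2/0 0/2/1 2/0/0 2/0/1 2/1/0 2/1/1 2/2/0 2/2/1}
target 2/0/1 ∈ {PSO}

SC:no TSO:no PSO:yes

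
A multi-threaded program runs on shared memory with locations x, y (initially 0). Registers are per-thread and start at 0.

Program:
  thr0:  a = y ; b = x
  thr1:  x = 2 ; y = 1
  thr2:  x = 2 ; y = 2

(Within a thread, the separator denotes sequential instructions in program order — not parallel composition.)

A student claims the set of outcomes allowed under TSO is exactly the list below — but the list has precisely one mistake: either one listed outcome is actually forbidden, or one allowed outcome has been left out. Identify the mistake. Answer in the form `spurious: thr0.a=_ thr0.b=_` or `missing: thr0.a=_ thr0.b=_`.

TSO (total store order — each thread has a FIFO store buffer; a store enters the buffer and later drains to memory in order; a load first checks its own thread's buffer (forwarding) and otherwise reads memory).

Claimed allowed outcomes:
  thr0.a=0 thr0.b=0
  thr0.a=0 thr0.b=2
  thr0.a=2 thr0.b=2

missing: thr0.a=1 thr0.b=2

outcome vector order: (thr0.a,thr0.b)
TSO (4): (0,0), (0,2), (1,2), (2,2)
TSO∖claimed = {(1,2)}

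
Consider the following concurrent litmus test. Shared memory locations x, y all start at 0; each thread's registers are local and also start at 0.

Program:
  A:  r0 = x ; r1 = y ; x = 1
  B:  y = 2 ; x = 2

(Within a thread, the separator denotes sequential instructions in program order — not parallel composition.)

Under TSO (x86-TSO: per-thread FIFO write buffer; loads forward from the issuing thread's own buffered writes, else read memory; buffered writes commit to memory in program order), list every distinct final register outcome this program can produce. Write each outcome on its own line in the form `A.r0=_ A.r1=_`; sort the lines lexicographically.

outcome vector order: (A.r0,A.r1)
|TSO outcomes| = 3

A.r0=0 A.r1=0
A.r0=0 A.r1=2
A.r0=2 A.r1=2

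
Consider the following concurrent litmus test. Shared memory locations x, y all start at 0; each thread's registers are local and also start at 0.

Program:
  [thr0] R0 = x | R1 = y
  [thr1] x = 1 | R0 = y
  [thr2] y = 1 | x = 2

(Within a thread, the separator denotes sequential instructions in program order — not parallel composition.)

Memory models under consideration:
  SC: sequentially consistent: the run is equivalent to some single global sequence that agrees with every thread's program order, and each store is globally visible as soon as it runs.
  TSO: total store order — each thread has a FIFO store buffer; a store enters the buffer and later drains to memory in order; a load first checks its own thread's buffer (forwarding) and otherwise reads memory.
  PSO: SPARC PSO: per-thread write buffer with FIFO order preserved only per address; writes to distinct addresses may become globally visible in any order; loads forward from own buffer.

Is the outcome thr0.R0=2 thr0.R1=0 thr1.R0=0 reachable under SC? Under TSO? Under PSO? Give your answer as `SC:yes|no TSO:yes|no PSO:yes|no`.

outcome vector order: (thr0.R0,thr0.R1,thr1.R0)
under SC → 0/0/0 0/0/1 0/1/0 0/1/1 1/0/0 1/0/1 1/1/0 1/1/1 2/1/0 2/1/1
under TSO → 0/0/0 0/0/1 0/1/0 0/1/1 1/0/0 1/0/1 1/1/0 1/1/1 2/1/0 2/1/1
under PSO → 0/0/0 0/0/1 0/1/0 0/1/1 1/0/0 1/0/1 1/1/0 1/1/1 2/0/0 2/0/1 2/1/0 2/1/1
target 2/0/0 ∈ {PSO}

SC:no TSO:no PSO:yes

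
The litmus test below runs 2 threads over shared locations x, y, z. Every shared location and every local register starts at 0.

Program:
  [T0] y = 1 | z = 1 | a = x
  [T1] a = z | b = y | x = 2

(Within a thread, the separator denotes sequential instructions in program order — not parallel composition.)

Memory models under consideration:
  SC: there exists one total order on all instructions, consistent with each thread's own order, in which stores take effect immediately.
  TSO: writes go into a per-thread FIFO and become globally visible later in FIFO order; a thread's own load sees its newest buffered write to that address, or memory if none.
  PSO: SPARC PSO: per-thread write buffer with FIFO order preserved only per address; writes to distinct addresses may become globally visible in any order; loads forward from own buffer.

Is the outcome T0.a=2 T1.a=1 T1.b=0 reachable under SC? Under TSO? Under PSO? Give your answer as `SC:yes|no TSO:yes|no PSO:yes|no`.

outcome vector order: (T0.a,T1.a,T1.b)
[SC] allowed = {000 001 011 200 201 211}
[TSO] allowed = {000 001 011 200 201 211}
[PSO] allowed = {000 001 010 011 200 201 210 211}
target 210 ∈ {PSO}

SC:no TSO:no PSO:yes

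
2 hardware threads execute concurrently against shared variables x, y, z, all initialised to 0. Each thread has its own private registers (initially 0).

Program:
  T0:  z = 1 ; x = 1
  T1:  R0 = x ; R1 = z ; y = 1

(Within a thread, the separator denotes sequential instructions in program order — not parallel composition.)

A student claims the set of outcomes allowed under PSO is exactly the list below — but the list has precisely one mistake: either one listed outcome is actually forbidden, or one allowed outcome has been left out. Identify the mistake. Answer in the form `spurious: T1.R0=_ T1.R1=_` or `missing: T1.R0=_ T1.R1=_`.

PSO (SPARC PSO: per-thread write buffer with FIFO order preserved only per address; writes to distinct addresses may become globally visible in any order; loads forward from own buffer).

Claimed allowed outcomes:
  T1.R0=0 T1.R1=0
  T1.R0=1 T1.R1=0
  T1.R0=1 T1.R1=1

missing: T1.R0=0 T1.R1=1

outcome vector order: (T1.R0,T1.R1)
PSO (4): <0 0>, <0 1>, <1 0>, <1 1>
PSO∖claimed = {<0 1>}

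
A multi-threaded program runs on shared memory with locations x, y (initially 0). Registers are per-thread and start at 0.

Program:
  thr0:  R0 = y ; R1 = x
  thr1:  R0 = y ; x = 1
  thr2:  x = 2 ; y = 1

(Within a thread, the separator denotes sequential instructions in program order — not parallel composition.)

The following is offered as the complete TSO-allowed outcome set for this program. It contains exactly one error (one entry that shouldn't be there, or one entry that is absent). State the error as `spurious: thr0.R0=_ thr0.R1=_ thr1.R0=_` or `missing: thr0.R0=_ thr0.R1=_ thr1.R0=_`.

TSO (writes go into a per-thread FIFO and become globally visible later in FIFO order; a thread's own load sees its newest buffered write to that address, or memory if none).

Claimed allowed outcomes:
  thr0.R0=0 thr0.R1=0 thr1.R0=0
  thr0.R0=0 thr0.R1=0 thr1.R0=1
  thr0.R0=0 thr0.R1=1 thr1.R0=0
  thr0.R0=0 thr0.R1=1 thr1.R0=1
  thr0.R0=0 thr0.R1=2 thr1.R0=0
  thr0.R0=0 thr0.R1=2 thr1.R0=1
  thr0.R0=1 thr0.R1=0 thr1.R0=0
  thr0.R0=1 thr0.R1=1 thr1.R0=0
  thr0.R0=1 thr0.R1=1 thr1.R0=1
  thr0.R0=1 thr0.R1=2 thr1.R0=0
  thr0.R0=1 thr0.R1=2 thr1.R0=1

spurious: thr0.R0=1 thr0.R1=0 thr1.R0=0

outcome vector order: (thr0.R0,thr0.R1,thr1.R0)
under TSO → <0 0 0> <0 0 1> <0 1 0> <0 1 1> <0 2 0> <0 2 1> <1 1 0> <1 1 1> <1 2 0> <1 2 1>
claimed∖TSO = {<1 0 0>}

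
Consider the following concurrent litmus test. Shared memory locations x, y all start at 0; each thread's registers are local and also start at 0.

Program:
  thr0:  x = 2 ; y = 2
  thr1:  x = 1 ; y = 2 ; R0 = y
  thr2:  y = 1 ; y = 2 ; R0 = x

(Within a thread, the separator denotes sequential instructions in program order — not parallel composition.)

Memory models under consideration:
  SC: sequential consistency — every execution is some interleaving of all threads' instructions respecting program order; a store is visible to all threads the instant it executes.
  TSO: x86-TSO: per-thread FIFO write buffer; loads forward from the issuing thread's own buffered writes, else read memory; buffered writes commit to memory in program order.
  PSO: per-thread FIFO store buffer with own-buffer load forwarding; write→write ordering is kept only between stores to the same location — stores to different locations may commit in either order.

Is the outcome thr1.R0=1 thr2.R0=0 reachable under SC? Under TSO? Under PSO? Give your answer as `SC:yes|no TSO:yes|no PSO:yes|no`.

outcome vector order: (thr1.R0,thr2.R0)
[SC] allowed = {<1 1>, <1 2>, <2 0>, <2 1>, <2 2>}
[TSO] allowed = {<1 0>, <1 1>, <1 2>, <2 0>, <2 1>, <2 2>}
[PSO] allowed = {<1 0>, <1 1>, <1 2>, <2 0>, <2 1>, <2 2>}
target <1 0> ∈ {TSO,PSO}

SC:no TSO:yes PSO:yes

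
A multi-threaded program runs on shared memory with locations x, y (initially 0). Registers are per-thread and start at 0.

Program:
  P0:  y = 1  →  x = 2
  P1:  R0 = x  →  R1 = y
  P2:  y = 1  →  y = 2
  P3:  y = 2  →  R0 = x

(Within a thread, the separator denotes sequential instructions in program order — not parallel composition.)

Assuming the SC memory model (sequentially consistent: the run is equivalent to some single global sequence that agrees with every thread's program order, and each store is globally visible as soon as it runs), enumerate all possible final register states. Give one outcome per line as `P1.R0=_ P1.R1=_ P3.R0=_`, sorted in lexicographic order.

P1.R0=0 P1.R1=0 P3.R0=0
P1.R0=0 P1.R1=0 P3.R0=2
P1.R0=0 P1.R1=1 P3.R0=0
P1.R0=0 P1.R1=1 P3.R0=2
P1.R0=0 P1.R1=2 P3.R0=0
P1.R0=0 P1.R1=2 P3.R0=2
P1.R0=2 P1.R1=1 P3.R0=0
P1.R0=2 P1.R1=1 P3.R0=2
P1.R0=2 P1.R1=2 P3.R0=0
P1.R0=2 P1.R1=2 P3.R0=2

outcome vector order: (P1.R0,P1.R1,P3.R0)
|SC outcomes| = 10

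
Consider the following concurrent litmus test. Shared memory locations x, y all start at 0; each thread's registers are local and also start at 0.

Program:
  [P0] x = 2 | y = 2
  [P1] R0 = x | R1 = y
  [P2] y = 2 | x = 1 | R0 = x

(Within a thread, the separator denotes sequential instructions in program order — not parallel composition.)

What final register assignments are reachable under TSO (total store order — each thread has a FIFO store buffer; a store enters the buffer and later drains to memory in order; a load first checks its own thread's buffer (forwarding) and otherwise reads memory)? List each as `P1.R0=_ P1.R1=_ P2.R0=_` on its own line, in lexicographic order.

outcome vector order: (P1.R0,P1.R1,P2.R0)
|TSO outcomes| = 9

P1.R0=0 P1.R1=0 P2.R0=1
P1.R0=0 P1.R1=0 P2.R0=2
P1.R0=0 P1.R1=2 P2.R0=1
P1.R0=0 P1.R1=2 P2.R0=2
P1.R0=1 P1.R1=2 P2.R0=1
P1.R0=1 P1.R1=2 P2.R0=2
P1.R0=2 P1.R1=0 P2.R0=1
P1.R0=2 P1.R1=2 P2.R0=1
P1.R0=2 P1.R1=2 P2.R0=2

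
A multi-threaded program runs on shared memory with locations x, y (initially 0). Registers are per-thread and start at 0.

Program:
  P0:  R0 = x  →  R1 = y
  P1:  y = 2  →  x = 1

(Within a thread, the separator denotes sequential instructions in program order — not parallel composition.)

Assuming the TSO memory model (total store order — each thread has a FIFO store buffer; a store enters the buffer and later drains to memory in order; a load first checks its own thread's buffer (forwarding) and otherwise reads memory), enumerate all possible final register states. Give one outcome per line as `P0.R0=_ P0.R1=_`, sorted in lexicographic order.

outcome vector order: (P0.R0,P0.R1)
|TSO outcomes| = 3

P0.R0=0 P0.R1=0
P0.R0=0 P0.R1=2
P0.R0=1 P0.R1=2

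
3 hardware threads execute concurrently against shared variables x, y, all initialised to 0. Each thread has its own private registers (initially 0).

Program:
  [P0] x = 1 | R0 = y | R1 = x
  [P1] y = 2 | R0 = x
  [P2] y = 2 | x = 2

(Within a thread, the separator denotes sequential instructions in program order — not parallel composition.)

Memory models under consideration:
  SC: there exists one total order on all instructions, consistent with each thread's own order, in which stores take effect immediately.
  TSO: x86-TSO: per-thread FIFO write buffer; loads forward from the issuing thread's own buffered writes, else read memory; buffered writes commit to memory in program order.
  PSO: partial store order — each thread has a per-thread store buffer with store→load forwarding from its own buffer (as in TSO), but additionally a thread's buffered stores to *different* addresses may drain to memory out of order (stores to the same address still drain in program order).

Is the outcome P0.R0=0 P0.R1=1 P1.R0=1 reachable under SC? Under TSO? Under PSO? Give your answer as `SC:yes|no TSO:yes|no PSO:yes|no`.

outcome vector order: (P0.R0,P0.R1,P1.R0)
SC (10): 0/1/1 0/1/2 0/2/1 0/2/2 2/1/0 2/1/1 2/1/2 2/2/0 2/2/1 2/2/2
TSO (12): 0/1/0 0/1/1 0/1/2 0/2/0 0/2/1 0/2/2 2/1/0 2/1/1 2/1/2 2/2/0 2/2/1 2/2/2
PSO (12): 0/1/0 0/1/1 0/1/2 0/2/0 0/2/1 0/2/2 2/1/0 2/1/1 2/1/2 2/2/0 2/2/1 2/2/2
target 0/1/1 ∈ {SC,TSO,PSO}

SC:yes TSO:yes PSO:yes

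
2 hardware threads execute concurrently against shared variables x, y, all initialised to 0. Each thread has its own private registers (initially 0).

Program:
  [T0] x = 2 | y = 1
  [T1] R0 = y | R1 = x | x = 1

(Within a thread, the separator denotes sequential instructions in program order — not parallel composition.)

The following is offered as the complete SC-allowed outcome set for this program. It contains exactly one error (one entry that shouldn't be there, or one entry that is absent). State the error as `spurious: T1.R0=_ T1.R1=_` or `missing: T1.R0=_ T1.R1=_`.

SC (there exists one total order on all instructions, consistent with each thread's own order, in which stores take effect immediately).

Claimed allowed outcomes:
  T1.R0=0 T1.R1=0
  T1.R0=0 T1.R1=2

missing: T1.R0=1 T1.R1=2

outcome vector order: (T1.R0,T1.R1)
SC (3): 0/0; 0/2; 1/2
SC∖claimed = {1/2}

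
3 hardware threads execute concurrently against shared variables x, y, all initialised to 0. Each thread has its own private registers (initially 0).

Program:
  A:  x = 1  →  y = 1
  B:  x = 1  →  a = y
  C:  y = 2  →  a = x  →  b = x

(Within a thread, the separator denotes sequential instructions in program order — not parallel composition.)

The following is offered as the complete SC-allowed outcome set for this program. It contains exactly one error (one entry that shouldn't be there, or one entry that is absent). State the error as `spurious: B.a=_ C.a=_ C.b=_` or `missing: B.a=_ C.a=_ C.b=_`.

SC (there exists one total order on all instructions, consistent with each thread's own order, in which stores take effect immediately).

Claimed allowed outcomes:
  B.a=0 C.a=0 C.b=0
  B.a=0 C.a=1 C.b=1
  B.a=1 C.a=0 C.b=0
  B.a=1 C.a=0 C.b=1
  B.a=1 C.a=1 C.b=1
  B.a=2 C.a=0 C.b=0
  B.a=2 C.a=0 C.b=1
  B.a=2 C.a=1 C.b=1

spurious: B.a=0 C.a=0 C.b=0

outcome vector order: (B.a,C.a,C.b)
[SC] allowed = {0/1/1 1/0/0 1/0/1 1/1/1 2/0/0 2/0/1 2/1/1}
claimed∖SC = {0/0/0}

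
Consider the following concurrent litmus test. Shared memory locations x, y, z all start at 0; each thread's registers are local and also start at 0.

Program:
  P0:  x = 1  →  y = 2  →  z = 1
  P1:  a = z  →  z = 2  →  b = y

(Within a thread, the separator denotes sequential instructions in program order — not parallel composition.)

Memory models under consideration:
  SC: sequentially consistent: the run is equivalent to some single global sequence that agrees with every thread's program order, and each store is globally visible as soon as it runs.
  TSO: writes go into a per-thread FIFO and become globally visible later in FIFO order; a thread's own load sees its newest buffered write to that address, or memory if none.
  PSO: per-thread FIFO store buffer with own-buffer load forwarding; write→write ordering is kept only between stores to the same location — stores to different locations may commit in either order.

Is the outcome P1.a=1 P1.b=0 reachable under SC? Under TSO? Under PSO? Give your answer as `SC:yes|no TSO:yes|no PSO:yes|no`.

SC:no TSO:no PSO:yes

outcome vector order: (P1.a,P1.b)
SC: 3 outcomes — {00, 02, 12}
TSO: 3 outcomes — {00, 02, 12}
PSO: 4 outcomes — {00, 02, 10, 12}
target 10 ∈ {PSO}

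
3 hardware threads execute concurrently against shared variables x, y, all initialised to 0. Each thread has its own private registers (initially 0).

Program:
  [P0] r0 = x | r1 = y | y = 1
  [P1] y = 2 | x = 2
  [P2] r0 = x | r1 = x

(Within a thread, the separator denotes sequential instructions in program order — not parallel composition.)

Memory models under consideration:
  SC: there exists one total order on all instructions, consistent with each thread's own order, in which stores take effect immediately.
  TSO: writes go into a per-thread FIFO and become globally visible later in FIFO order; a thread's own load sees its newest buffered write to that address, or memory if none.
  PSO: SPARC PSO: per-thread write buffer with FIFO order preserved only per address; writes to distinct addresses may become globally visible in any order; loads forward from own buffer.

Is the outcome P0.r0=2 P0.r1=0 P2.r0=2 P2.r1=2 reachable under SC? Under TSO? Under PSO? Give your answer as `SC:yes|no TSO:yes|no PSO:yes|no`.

SC:no TSO:no PSO:yes

outcome vector order: (P0.r0,P0.r1,P2.r0,P2.r1)
SC (9): (0,0,0,0), (0,0,0,2), (0,0,2,2), (0,2,0,0), (0,2,0,2), (0,2,2,2), (2,2,0,0), (2,2,0,2), (2,2,2,2)
TSO (9): (0,0,0,0), (0,0,0,2), (0,0,2,2), (0,2,0,0), (0,2,0,2), (0,2,2,2), (2,2,0,0), (2,2,0,2), (2,2,2,2)
PSO (12): (0,0,0,0), (0,0,0,2), (0,0,2,2), (0,2,0,0), (0,2,0,2), (0,2,2,2), (2,0,0,0), (2,0,0,2), (2,0,2,2), (2,2,0,0), (2,2,0,2), (2,2,2,2)
target (2,0,2,2) ∈ {PSO}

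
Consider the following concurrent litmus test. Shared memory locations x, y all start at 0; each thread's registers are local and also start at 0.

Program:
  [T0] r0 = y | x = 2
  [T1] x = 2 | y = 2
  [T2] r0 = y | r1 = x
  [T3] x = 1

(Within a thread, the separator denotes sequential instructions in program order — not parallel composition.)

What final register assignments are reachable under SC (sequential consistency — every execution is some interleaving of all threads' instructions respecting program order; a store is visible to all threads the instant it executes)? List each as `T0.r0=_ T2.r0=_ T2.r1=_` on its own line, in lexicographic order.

outcome vector order: (T0.r0,T2.r0,T2.r1)
|SC outcomes| = 10

T0.r0=0 T2.r0=0 T2.r1=0
T0.r0=0 T2.r0=0 T2.r1=1
T0.r0=0 T2.r0=0 T2.r1=2
T0.r0=0 T2.r0=2 T2.r1=1
T0.r0=0 T2.r0=2 T2.r1=2
T0.r0=2 T2.r0=0 T2.r1=0
T0.r0=2 T2.r0=0 T2.r1=1
T0.r0=2 T2.r0=0 T2.r1=2
T0.r0=2 T2.r0=2 T2.r1=1
T0.r0=2 T2.r0=2 T2.r1=2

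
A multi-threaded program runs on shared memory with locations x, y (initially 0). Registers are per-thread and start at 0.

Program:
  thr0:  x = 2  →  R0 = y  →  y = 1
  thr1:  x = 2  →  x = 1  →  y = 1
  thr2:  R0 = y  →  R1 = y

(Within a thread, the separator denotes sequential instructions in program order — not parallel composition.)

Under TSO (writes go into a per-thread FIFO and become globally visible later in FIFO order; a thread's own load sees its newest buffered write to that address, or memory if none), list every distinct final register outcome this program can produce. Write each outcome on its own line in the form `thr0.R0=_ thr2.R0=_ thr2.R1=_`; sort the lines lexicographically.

outcome vector order: (thr0.R0,thr2.R0,thr2.R1)
|TSO outcomes| = 6

thr0.R0=0 thr2.R0=0 thr2.R1=0
thr0.R0=0 thr2.R0=0 thr2.R1=1
thr0.R0=0 thr2.R0=1 thr2.R1=1
thr0.R0=1 thr2.R0=0 thr2.R1=0
thr0.R0=1 thr2.R0=0 thr2.R1=1
thr0.R0=1 thr2.R0=1 thr2.R1=1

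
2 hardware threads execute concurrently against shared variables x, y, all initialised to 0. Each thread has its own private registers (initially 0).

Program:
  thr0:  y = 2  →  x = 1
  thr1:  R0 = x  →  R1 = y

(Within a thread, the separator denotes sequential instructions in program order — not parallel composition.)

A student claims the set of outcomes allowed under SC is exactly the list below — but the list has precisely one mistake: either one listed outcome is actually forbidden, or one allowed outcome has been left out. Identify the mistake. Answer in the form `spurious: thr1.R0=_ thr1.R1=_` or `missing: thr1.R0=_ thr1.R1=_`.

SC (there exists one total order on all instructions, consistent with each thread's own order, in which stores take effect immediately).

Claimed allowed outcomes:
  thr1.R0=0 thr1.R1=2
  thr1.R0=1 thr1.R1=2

missing: thr1.R0=0 thr1.R1=0

outcome vector order: (thr1.R0,thr1.R1)
SC: 3 outcomes — {00, 02, 12}
SC∖claimed = {00}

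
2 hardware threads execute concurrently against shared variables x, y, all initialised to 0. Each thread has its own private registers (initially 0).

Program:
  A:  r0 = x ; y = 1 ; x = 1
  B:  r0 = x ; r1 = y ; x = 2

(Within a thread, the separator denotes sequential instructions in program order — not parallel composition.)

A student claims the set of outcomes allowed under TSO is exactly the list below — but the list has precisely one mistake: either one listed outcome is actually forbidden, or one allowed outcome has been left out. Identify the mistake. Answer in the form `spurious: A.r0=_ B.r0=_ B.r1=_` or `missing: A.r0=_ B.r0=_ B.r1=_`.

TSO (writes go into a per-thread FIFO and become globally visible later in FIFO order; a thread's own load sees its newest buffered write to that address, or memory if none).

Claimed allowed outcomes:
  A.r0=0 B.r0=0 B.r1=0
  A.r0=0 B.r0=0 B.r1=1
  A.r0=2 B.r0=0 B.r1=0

missing: A.r0=0 B.r0=1 B.r1=1

outcome vector order: (A.r0,B.r0,B.r1)
TSO (4): 000, 001, 011, 200
TSO∖claimed = {011}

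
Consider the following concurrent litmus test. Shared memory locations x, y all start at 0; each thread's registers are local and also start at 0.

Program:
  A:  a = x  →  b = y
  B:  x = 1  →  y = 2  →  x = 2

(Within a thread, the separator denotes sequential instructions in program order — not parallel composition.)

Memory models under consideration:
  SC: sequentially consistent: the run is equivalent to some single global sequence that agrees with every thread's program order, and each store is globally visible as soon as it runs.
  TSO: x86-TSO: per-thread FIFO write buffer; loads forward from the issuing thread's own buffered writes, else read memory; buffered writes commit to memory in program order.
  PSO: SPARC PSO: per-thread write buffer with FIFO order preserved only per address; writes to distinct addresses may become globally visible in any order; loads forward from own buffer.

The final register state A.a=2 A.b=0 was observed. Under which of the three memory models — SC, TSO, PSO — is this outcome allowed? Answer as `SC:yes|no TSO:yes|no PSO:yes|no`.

SC:no TSO:no PSO:yes

outcome vector order: (A.a,A.b)
[SC] allowed = {00, 02, 10, 12, 22}
[TSO] allowed = {00, 02, 10, 12, 22}
[PSO] allowed = {00, 02, 10, 12, 20, 22}
target 20 ∈ {PSO}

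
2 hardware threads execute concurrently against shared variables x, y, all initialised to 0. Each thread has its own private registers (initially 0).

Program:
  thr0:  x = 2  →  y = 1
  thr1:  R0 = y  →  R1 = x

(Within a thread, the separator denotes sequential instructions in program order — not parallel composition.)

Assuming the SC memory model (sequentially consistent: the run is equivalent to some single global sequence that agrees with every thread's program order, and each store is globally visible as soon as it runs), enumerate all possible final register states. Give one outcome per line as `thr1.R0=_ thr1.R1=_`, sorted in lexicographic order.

thr1.R0=0 thr1.R1=0
thr1.R0=0 thr1.R1=2
thr1.R0=1 thr1.R1=2

outcome vector order: (thr1.R0,thr1.R1)
|SC outcomes| = 3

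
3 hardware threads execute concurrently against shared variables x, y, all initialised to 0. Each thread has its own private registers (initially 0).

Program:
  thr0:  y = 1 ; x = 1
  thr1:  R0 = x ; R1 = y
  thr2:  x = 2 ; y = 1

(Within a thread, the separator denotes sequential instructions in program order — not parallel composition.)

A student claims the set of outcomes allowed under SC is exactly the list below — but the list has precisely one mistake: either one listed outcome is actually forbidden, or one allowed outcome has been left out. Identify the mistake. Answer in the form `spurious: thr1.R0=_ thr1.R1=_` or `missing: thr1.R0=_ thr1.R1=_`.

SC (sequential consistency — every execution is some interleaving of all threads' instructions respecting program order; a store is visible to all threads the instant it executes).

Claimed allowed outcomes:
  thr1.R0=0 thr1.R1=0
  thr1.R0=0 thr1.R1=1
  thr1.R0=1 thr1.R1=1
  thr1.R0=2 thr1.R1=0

outcome vector order: (thr1.R0,thr1.R1)
[SC] allowed = {<0 0>; <0 1>; <1 1>; <2 0>; <2 1>}
SC∖claimed = {<2 1>}

missing: thr1.R0=2 thr1.R1=1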